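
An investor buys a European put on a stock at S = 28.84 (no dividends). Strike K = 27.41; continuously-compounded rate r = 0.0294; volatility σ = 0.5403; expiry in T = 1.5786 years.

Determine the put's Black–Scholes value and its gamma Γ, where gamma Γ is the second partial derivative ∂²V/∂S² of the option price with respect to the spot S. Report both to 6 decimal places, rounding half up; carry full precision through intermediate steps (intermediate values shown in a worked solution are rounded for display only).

σ√T = 0.5403·√1.5786 = 0.678846
d₁ = (ln(S/K) + (r+σ²/2)T) / (σ√T) = (ln(28.84/27.41) + (0.0294+0.5403²/2)·1.5786) / 0.678846 = (0.050855 + 0.276827) / 0.678846 = 0.482705
d₂ = d₁ − σ√T = 0.482705 − 0.678846 = -0.196141
e^{−rT} = e^{−0.0294·1.5786} = 0.954650
N(−d₁) = 0.314653,  N(−d₂) = 0.577750
Put price V = K·e^{−rT}·N(−d₂) − S·N(−d₁) = 15.117956 − 9.074585 = 6.043371
φ(d₁) = (1/√(2π))·e^{−d₁²/2} = 0.355070
Γ = φ(d₁) / (S·σ·√T) = 0.018136

price = 6.043371
Γ = 0.018136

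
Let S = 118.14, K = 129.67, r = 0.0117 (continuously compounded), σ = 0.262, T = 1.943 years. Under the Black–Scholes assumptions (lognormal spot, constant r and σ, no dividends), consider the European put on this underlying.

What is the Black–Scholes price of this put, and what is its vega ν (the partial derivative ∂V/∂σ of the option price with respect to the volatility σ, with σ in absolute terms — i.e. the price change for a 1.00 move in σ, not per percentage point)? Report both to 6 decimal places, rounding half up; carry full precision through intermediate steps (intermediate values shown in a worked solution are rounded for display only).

price = 22.373940
ν = 65.693307

σ√T = 0.262·√1.943 = 0.365206
d₁ = (ln(S/K) + (r+σ²/2)T) / (σ√T) = (ln(118.14/129.67) + (0.0117+0.262²/2)·1.943) / 0.365206 = (-0.093122 + 0.089421) / 0.365206 = -0.010136
d₂ = d₁ − σ√T = -0.010136 − 0.365206 = -0.375342
e^{−rT} = e^{−0.0117·1.943} = 0.977523
N(−d₁) = 0.504044,  N(−d₂) = 0.646297
Put price V = K·e^{−rT}·N(−d₂) − S·N(−d₁) = 81.921643 − 59.547703 = 22.373940
φ(d₁) = (1/√(2π))·e^{−d₁²/2} = 0.398922
ν = S·φ(d₁)·√T = 65.693307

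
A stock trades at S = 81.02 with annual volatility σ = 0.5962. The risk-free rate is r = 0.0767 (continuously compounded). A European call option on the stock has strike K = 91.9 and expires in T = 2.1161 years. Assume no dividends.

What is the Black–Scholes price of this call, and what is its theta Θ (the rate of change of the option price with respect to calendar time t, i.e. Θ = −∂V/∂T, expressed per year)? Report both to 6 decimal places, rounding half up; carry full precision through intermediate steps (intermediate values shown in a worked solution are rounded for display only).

σ√T = 0.5962·√2.1161 = 0.867281
d₁ = (ln(S/K) + (r+σ²/2)T) / (σ√T) = (ln(81.02/91.9) + (0.0767+0.5962²/2)·2.1161) / 0.867281 = (-0.126005 + 0.538393) / 0.867281 = 0.475496
d₂ = d₁ − σ√T = 0.475496 − 0.867281 = -0.391786
e^{−rT} = e^{−0.0767·2.1161} = 0.850182
N(d₁) = 0.682783,  N(d₂) = 0.347608
Call price V = S·N(d₁) − K·e^{−rT}·N(d₂) = 55.319086 − 27.159227 = 28.159859
φ(d₁) = (1/√(2π))·e^{−d₁²/2} = 0.356298
Θ = −S·φ(d₁)·σ/(2√T) − r·K·e^{−rT}·N(d₂) = −5.915617 − 2.083113 = -7.998730

price = 28.159859
Θ = -7.998730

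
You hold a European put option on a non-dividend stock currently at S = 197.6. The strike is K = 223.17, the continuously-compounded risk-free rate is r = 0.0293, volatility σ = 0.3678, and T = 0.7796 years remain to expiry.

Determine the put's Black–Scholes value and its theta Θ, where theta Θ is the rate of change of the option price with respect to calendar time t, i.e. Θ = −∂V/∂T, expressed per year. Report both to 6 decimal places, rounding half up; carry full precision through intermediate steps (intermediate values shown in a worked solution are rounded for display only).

σ√T = 0.3678·√0.7796 = 0.324749
d₁ = (ln(S/K) + (r+σ²/2)T) / (σ√T) = (ln(197.6/223.17) + (0.0293+0.3678²/2)·0.7796) / 0.324749 = (-0.121689 + 0.075573) / 0.324749 = -0.142005
d₂ = d₁ − σ√T = -0.142005 − 0.324749 = -0.466753
e^{−rT} = e^{−0.0293·0.7796} = 0.977417
N(−d₁) = 0.556462,  N(−d₂) = 0.679662
Put price V = K·e^{−rT}·N(−d₂) − S·N(−d₁) = 148.254690 − 109.956855 = 38.297835
φ(d₁) = (1/√(2π))·e^{−d₁²/2} = 0.394940
Θ = −S·φ(d₁)·σ/(2√T) + r·K·e^{−rT}·N(−d₂) = −16.254139 + 4.343862 = -11.910277

price = 38.297835
Θ = -11.910277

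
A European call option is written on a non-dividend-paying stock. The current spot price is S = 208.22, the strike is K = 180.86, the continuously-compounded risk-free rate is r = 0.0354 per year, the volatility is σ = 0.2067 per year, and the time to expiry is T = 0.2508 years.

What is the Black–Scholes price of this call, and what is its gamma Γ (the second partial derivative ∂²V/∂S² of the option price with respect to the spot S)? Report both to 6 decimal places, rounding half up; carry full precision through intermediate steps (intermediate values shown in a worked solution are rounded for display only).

price = 29.619166
Γ = 0.006023

σ√T = 0.2067·√0.2508 = 0.103515
d₁ = (ln(S/K) + (r+σ²/2)T) / (σ√T) = (ln(208.22/180.86) + (0.0354+0.2067²/2)·0.2508) / 0.103515 = (0.140872 + 0.014236) / 0.103515 = 1.498407
d₂ = d₁ − σ√T = 1.498407 − 0.103515 = 1.394892
e^{−rT} = e^{−0.0354·0.2508} = 0.991161
N(d₁) = 0.932986,  N(d₂) = 0.918476
Call price V = S·N(d₁) − K·e^{−rT}·N(d₂) = 194.266404 − 164.647238 = 29.619166
φ(d₁) = (1/√(2π))·e^{−d₁²/2} = 0.129827
Γ = φ(d₁) / (S·σ·√T) = 0.006023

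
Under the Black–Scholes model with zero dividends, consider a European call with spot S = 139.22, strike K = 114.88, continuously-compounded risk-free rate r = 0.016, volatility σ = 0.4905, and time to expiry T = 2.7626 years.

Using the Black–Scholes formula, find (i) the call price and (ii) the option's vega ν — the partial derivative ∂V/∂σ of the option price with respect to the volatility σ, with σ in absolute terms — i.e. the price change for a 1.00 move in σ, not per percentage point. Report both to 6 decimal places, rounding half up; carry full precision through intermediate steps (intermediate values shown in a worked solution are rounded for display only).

σ√T = 0.4905·√2.7626 = 0.815264
d₁ = (ln(S/K) + (r+σ²/2)T) / (σ√T) = (ln(139.22/114.88) + (0.016+0.4905²/2)·2.7626) / 0.815264 = (0.192167 + 0.376529) / 0.815264 = 0.697561
d₂ = d₁ − σ√T = 0.697561 − 0.815264 = -0.117702
e^{−rT} = e^{−0.016·2.7626} = 0.956761
N(d₁) = 0.757274,  N(d₂) = 0.453152
Call price V = S·N(d₁) − K·e^{−rT}·N(d₂) = 105.427711 − 49.807139 = 55.620572
φ(d₁) = (1/√(2π))·e^{−d₁²/2} = 0.312787
ν = S·φ(d₁)·√T = 72.378348

price = 55.620572
ν = 72.378348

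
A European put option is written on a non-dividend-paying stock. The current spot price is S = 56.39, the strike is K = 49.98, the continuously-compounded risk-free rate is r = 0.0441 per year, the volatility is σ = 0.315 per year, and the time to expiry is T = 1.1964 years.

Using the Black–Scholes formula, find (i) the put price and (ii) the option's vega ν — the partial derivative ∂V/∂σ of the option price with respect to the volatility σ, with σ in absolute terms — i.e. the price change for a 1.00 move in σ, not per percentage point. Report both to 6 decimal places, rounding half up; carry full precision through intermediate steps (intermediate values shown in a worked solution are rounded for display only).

price = 3.478921
ν = 19.585190

σ√T = 0.315·√1.1964 = 0.344547
d₁ = (ln(S/K) + (r+σ²/2)T) / (σ√T) = (ln(56.39/49.98) + (0.0441+0.315²/2)·1.1964) / 0.344547 = (0.120669 + 0.112118) / 0.344547 = 0.675630
d₂ = d₁ − σ√T = 0.675630 − 0.344547 = 0.331083
e^{−rT} = e^{−0.0441·1.1964} = 0.948606
N(−d₁) = 0.249638,  N(−d₂) = 0.370291
Put price V = K·e^{−rT}·N(−d₂) − S·N(−d₁) = 17.555990 − 14.077070 = 3.478921
φ(d₁) = (1/√(2π))·e^{−d₁²/2} = 0.317532
ν = S·φ(d₁)·√T = 19.585190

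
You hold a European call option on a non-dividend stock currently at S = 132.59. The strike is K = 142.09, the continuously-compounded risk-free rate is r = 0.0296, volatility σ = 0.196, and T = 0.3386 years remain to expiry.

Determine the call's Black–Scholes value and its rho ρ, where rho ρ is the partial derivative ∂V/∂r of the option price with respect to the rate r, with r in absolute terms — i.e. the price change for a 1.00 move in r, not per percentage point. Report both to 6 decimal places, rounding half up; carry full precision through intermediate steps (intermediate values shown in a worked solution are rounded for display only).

price = 2.988744
ρ = 13.448701

σ√T = 0.196·√0.3386 = 0.114051
d₁ = (ln(S/K) + (r+σ²/2)T) / (σ√T) = (ln(132.59/142.09) + (0.0296+0.196²/2)·0.3386) / 0.114051 = (-0.069199 + 0.016526) / 0.114051 = -0.461833
d₂ = d₁ − σ√T = -0.461833 − 0.114051 = -0.575884
e^{−rT} = e^{−0.0296·0.3386} = 0.990027
N(d₁) = 0.322100,  N(d₂) = 0.282347
Call price V = S·N(d₁) − K·e^{−rT}·N(d₂) = 42.707294 − 39.718550 = 2.988744
ρ = K·T·e^{−rT}·N(d₂) = 13.448701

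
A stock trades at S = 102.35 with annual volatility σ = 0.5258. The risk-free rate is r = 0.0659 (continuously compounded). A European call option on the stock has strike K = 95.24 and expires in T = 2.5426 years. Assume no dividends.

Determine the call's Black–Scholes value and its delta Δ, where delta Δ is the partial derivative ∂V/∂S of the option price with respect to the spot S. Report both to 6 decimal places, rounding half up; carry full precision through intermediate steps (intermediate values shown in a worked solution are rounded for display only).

σ√T = 0.5258·√2.5426 = 0.838416
d₁ = (ln(S/K) + (r+σ²/2)T) / (σ√T) = (ln(102.35/95.24) + (0.0659+0.5258²/2)·2.5426) / 0.838416 = (0.071998 + 0.519028) / 0.838416 = 0.704932
d₂ = d₁ − σ√T = 0.704932 − 0.838416 = -0.133484
e^{−rT} = e^{−0.0659·2.5426} = 0.845728
N(d₁) = 0.759574,  N(d₂) = 0.446905
Call price V = S·N(d₁) − K·e^{−rT}·N(d₂) = 77.742373 − 35.996947 = 41.745426
Δ = N(d₁) = 0.759574

price = 41.745426
Δ = 0.759574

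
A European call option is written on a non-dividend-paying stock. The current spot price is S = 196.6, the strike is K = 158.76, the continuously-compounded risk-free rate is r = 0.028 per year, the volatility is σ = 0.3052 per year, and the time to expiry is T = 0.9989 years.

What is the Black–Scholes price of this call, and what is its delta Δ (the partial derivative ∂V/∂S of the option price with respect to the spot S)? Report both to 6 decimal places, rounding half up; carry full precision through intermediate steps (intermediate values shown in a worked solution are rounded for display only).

price = 48.647310
Δ = 0.827682

σ√T = 0.3052·√0.9989 = 0.305032
d₁ = (ln(S/K) + (r+σ²/2)T) / (σ√T) = (ln(196.6/158.76) + (0.028+0.3052²/2)·0.9989) / 0.305032 = (0.213778 + 0.074491) / 0.305032 = 0.945045
d₂ = d₁ − σ√T = 0.945045 − 0.305032 = 0.640013
e^{−rT} = e^{−0.028·0.9989} = 0.972418
N(d₁) = 0.827682,  N(d₂) = 0.738918
Call price V = S·N(d₁) − K·e^{−rT}·N(d₂) = 162.722293 − 114.074983 = 48.647310
Δ = N(d₁) = 0.827682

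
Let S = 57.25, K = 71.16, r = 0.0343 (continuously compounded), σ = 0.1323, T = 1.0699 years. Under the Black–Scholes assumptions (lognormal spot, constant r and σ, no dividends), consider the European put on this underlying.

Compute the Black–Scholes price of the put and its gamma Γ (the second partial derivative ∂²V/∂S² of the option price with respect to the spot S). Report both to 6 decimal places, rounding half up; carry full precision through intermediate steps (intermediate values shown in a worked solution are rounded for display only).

price = 11.718462
Γ = 0.023232

σ√T = 0.1323·√1.0699 = 0.136846
d₁ = (ln(S/K) + (r+σ²/2)T) / (σ√T) = (ln(57.25/71.16) + (0.0343+0.1323²/2)·1.0699) / 0.136846 = (-0.217503 + 0.046061) / 0.136846 = -1.252814
d₂ = d₁ − σ√T = -1.252814 − 0.136846 = -1.389659
e^{−rT} = e^{−0.0343·1.0699} = 0.963968
N(−d₁) = 0.894863,  N(−d₂) = 0.917684
Put price V = K·e^{−rT}·N(−d₂) − S·N(−d₁) = 62.949382 − 51.230920 = 11.718462
φ(d₁) = (1/√(2π))·e^{−d₁²/2} = 0.182007
Γ = φ(d₁) / (S·σ·√T) = 0.023232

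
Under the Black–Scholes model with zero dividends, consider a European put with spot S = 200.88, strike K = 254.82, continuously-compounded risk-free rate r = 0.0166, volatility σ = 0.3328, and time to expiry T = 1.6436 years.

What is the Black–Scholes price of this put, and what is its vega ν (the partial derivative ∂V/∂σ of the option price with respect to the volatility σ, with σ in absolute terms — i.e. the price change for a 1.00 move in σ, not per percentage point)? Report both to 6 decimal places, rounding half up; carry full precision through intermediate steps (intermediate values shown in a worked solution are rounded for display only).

σ√T = 0.3328·√1.6436 = 0.426659
d₁ = (ln(S/K) + (r+σ²/2)T) / (σ√T) = (ln(200.88/254.82) + (0.0166+0.3328²/2)·1.6436) / 0.426659 = (-0.237850 + 0.118303) / 0.426659 = -0.280193
d₂ = d₁ − σ√T = -0.280193 − 0.426659 = -0.706852
e^{−rT} = e^{−0.0166·1.6436} = 0.973085
N(−d₁) = 0.610335,  N(−d₂) = 0.760171
Put price V = K·e^{−rT}·N(−d₂) − S·N(−d₁) = 188.493114 − 122.604114 = 65.889000
φ(d₁) = (1/√(2π))·e^{−d₁²/2} = 0.383586
ν = S·φ(d₁)·√T = 98.786380

price = 65.889000
ν = 98.786380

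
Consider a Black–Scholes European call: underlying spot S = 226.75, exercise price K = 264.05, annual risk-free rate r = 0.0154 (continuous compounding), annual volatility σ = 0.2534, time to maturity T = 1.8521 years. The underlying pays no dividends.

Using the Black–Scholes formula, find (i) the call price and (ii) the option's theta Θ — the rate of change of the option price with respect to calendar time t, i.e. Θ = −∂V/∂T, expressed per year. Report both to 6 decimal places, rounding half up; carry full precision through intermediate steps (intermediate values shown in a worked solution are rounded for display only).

price = 20.233505
Θ = -9.452700

σ√T = 0.2534·√1.8521 = 0.344857
d₁ = (ln(S/K) + (r+σ²/2)T) / (σ√T) = (ln(226.75/264.05) + (0.0154+0.2534²/2)·1.8521) / 0.344857 = (-0.152290 + 0.087985) / 0.344857 = -0.186469
d₂ = d₁ − σ√T = -0.186469 − 0.344857 = -0.531325
e^{−rT} = e^{−0.0154·1.8521} = 0.971881
N(d₁) = 0.426039,  N(d₂) = 0.297597
Call price V = S·N(d₁) − K·e^{−rT}·N(d₂) = 96.604273 − 76.370768 = 20.233505
φ(d₁) = (1/√(2π))·e^{−d₁²/2} = 0.392067
Θ = −S·φ(d₁)·σ/(2√T) − r·K·e^{−rT}·N(d₂) = −8.276590 − 1.176110 = -9.452700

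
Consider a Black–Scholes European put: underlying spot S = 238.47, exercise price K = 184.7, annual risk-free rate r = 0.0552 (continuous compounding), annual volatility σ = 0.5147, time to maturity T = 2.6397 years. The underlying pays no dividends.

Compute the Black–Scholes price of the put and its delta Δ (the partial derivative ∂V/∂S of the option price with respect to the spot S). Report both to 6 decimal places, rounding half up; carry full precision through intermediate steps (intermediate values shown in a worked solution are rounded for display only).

σ√T = 0.5147·√2.6397 = 0.836241
d₁ = (ln(S/K) + (r+σ²/2)T) / (σ√T) = (ln(238.47/184.7) + (0.0552+0.5147²/2)·2.6397) / 0.836241 = (0.255511 + 0.495361) / 0.836241 = 0.897913
d₂ = d₁ − σ√T = 0.897913 − 0.836241 = 0.061672
e^{−rT} = e^{−0.0552·2.6397} = 0.864407
N(−d₁) = 0.184616,  N(−d₂) = 0.475412
Put price V = K·e^{−rT}·N(−d₂) − S·N(−d₁) = 75.902384 − 44.025376 = 31.877007
Δ = −N(−d₁) = -0.184616

price = 31.877007
Δ = -0.184616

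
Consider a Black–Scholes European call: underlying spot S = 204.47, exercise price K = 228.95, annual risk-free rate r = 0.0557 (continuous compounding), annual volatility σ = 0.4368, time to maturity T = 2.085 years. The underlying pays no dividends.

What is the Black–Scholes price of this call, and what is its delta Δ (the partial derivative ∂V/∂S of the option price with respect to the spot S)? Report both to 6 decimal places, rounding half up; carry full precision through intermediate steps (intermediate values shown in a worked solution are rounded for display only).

σ√T = 0.4368·√2.085 = 0.630719
d₁ = (ln(S/K) + (r+σ²/2)T) / (σ√T) = (ln(204.47/228.95) + (0.0557+0.4368²/2)·2.085) / 0.630719 = (-0.113082 + 0.315037) / 0.630719 = 0.320198
d₂ = d₁ − σ√T = 0.320198 − 0.630719 = -0.310520
e^{−rT} = e^{−0.0557·2.085} = 0.890355
N(d₁) = 0.625591,  N(d₂) = 0.378083
Call price V = S·N(d₁) − K·e^{−rT}·N(d₂) = 127.914601 − 77.070981 = 50.843621
Δ = N(d₁) = 0.625591

price = 50.843621
Δ = 0.625591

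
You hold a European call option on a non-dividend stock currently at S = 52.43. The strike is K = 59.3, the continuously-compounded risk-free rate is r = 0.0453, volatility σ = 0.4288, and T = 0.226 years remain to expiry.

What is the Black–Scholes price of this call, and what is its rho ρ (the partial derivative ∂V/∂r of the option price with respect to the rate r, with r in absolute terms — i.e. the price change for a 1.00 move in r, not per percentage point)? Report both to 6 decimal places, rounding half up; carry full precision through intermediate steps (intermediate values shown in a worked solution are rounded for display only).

price = 2.049155
ρ = 3.395906

σ√T = 0.4288·√0.226 = 0.203849
d₁ = (ln(S/K) + (r+σ²/2)T) / (σ√T) = (ln(52.43/59.3) + (0.0453+0.4288²/2)·0.226) / 0.203849 = (-0.123130 + 0.031015) / 0.203849 = -0.451880
d₂ = d₁ − σ√T = -0.451880 − 0.203849 = -0.655729
e^{−rT} = e^{−0.0453·0.226} = 0.989814
N(d₁) = 0.325678,  N(d₂) = 0.255999
Call price V = S·N(d₁) − K·e^{−rT}·N(d₂) = 17.075288 − 15.026133 = 2.049155
ρ = K·T·e^{−rT}·N(d₂) = 3.395906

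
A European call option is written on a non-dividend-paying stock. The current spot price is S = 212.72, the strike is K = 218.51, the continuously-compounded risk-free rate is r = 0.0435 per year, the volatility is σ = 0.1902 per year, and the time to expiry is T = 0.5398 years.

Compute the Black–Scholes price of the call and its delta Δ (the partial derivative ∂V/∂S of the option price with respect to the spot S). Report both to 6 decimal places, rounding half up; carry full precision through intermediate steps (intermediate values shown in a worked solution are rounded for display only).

price = 11.513322
Δ = 0.518237

σ√T = 0.1902·√0.5398 = 0.139742
d₁ = (ln(S/K) + (r+σ²/2)T) / (σ√T) = (ln(212.72/218.51) + (0.0435+0.1902²/2)·0.5398) / 0.139742 = (-0.026855 + 0.033245) / 0.139742 = 0.045728
d₂ = d₁ − σ√T = 0.045728 − 0.139742 = -0.094014
e^{−rT} = e^{−0.0435·0.5398} = 0.976792
N(d₁) = 0.518237,  N(d₂) = 0.462549
Call price V = S·N(d₁) − K·e^{−rT}·N(d₂) = 110.239298 − 98.725976 = 11.513322
Δ = N(d₁) = 0.518237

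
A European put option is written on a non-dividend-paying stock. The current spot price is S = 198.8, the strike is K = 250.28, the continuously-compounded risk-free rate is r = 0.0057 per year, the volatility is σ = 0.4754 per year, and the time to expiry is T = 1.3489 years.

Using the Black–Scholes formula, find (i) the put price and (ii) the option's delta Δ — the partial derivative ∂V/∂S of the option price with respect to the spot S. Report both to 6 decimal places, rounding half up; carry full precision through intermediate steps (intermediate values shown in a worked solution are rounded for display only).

price = 77.193383
Δ = -0.550559

σ√T = 0.4754·√1.3489 = 0.552140
d₁ = (ln(S/K) + (r+σ²/2)T) / (σ√T) = (ln(198.8/250.28) + (0.0057+0.4754²/2)·1.3489) / 0.552140 = (-0.230281 + 0.160118) / 0.552140 = -0.127075
d₂ = d₁ − σ√T = -0.127075 − 0.552140 = -0.679215
e^{−rT} = e^{−0.0057·1.3489} = 0.992341
N(−d₁) = 0.550559,  N(−d₂) = 0.751499
Put price V = K·e^{−rT}·N(−d₂) − S·N(−d₁) = 186.644596 − 109.451214 = 77.193383
Δ = −N(−d₁) = -0.550559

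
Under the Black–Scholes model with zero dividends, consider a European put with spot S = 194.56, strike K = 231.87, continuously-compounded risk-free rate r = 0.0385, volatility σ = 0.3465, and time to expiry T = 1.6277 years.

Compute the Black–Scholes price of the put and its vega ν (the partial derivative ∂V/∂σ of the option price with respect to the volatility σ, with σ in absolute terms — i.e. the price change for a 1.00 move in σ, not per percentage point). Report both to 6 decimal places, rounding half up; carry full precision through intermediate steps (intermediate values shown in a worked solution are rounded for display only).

σ√T = 0.3465·√1.6277 = 0.442069
d₁ = (ln(S/K) + (r+σ²/2)T) / (σ√T) = (ln(194.56/231.87) + (0.0385+0.3465²/2)·1.6277) / 0.442069 = (-0.175436 + 0.160379) / 0.442069 = -0.034061
d₂ = d₁ − σ√T = -0.034061 − 0.442069 = -0.476130
e^{−rT} = e^{−0.0385·1.6277} = 0.939257
N(−d₁) = 0.513586,  N(−d₂) = 0.683009
Put price V = K·e^{−rT}·N(−d₂) − S·N(−d₁) = 148.749450 − 99.923214 = 48.826236
φ(d₁) = (1/√(2π))·e^{−d₁²/2} = 0.398711
ν = S·φ(d₁)·√T = 98.968933

price = 48.826236
ν = 98.968933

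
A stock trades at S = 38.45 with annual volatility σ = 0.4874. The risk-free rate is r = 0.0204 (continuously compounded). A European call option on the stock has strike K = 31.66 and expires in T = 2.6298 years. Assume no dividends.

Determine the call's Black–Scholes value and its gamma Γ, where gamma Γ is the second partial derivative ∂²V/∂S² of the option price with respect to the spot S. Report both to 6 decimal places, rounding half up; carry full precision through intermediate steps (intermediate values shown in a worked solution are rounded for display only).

price = 15.224425
Γ = 0.010210

σ√T = 0.4874·√2.6298 = 0.790400
d₁ = (ln(S/K) + (r+σ²/2)T) / (σ√T) = (ln(38.45/31.66) + (0.0204+0.4874²/2)·2.6298) / 0.790400 = (0.194305 + 0.366014) / 0.790400 = 0.708905
d₂ = d₁ − σ√T = 0.708905 − 0.790400 = -0.081495
e^{−rT} = e^{−0.0204·2.6298} = 0.947766
N(d₁) = 0.760808,  N(d₂) = 0.467524
Call price V = S·N(d₁) − K·e^{−rT}·N(d₂) = 29.253080 − 14.028656 = 15.224425
φ(d₁) = (1/√(2π))·e^{−d₁²/2} = 0.310301
Γ = φ(d₁) / (S·σ·√T) = 0.010210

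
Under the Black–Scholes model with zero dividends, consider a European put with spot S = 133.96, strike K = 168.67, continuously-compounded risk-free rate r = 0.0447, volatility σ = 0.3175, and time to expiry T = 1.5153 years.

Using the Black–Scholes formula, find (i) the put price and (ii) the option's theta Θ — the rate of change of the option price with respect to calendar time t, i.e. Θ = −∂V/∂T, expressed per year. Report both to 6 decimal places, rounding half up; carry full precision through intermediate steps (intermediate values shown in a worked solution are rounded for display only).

σ√T = 0.3175·√1.5153 = 0.390835
d₁ = (ln(S/K) + (r+σ²/2)T) / (σ√T) = (ln(133.96/168.67) + (0.0447+0.3175²/2)·1.5153) / 0.390835 = (-0.230403 + 0.144110) / 0.390835 = -0.220792
d₂ = d₁ − σ√T = -0.220792 − 0.390835 = -0.611627
e^{−rT} = e^{−0.0447·1.5153} = 0.934509
N(−d₁) = 0.587373,  N(−d₂) = 0.729608
Put price V = K·e^{−rT}·N(−d₂) − S·N(−d₁) = 115.003408 − 78.684457 = 36.318952
φ(d₁) = (1/√(2π))·e^{−d₁²/2} = 0.389336
Θ = −S·φ(d₁)·σ/(2√T) + r·K·e^{−rT}·N(−d₂) = −6.726109 + 5.140652 = -1.585457

price = 36.318952
Θ = -1.585457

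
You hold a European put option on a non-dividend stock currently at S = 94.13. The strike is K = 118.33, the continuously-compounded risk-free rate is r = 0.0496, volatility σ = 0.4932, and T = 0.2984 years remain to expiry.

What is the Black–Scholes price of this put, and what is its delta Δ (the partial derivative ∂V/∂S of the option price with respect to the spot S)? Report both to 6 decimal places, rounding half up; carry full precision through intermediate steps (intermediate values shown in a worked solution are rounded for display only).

σ√T = 0.4932·√0.2984 = 0.269415
d₁ = (ln(S/K) + (r+σ²/2)T) / (σ√T) = (ln(94.13/118.33) + (0.0496+0.4932²/2)·0.2984) / 0.269415 = (-0.228801 + 0.051093) / 0.269415 = -0.659604
d₂ = d₁ − σ√T = -0.659604 − 0.269415 = -0.929020
e^{−rT} = e^{−0.0496·0.2984} = 0.985308
N(−d₁) = 0.745246,  N(−d₂) = 0.823561
Put price V = K·e^{−rT}·N(−d₂) − S·N(−d₁) = 96.020189 − 70.150012 = 25.870177
Δ = −N(−d₁) = -0.745246

price = 25.870177
Δ = -0.745246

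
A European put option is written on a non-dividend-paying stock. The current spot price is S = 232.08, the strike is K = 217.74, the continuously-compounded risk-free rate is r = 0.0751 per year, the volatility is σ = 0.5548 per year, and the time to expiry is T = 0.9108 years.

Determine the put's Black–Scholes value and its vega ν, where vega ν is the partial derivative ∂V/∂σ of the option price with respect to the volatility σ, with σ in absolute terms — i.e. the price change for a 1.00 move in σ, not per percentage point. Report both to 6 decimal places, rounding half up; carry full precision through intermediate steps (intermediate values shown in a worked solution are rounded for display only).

price = 32.462203
ν = 77.411255

σ√T = 0.5548·√0.9108 = 0.529478
d₁ = (ln(S/K) + (r+σ²/2)T) / (σ√T) = (ln(232.08/217.74) + (0.0751+0.5548²/2)·0.9108) / 0.529478 = (0.063780 + 0.208575) / 0.529478 = 0.514384
d₂ = d₁ − σ√T = 0.514384 − 0.529478 = -0.015094
e^{−rT} = e^{−0.0751·0.9108} = 0.933886
N(−d₁) = 0.303492,  N(−d₂) = 0.506021
Put price V = K·e^{−rT}·N(−d₂) − S·N(−d₁) = 102.896575 − 70.434371 = 32.462203
φ(d₁) = (1/√(2π))·e^{−d₁²/2} = 0.349506
ν = S·φ(d₁)·√T = 77.411255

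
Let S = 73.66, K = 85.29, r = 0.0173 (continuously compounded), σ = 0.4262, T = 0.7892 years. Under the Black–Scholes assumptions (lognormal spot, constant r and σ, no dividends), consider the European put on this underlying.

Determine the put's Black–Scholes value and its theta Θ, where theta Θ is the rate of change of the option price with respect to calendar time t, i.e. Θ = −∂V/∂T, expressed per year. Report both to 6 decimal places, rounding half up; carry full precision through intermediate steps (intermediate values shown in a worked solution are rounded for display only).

σ√T = 0.4262·√0.7892 = 0.378623
d₁ = (ln(S/K) + (r+σ²/2)T) / (σ√T) = (ln(73.66/85.29) + (0.0173+0.4262²/2)·0.7892) / 0.378623 = (-0.146597 + 0.085331) / 0.378623 = -0.161814
d₂ = d₁ − σ√T = -0.161814 − 0.378623 = -0.540437
e^{−rT} = e^{−0.0173·0.7892} = 0.986440
N(−d₁) = 0.564274,  N(−d₂) = 0.705552
Put price V = K·e^{−rT}·N(−d₂) − S·N(−d₁) = 59.360523 − 41.564407 = 17.796115
φ(d₁) = (1/√(2π))·e^{−d₁²/2} = 0.393753
Θ = −S·φ(d₁)·σ/(2√T) + r·K·e^{−rT}·N(−d₂) = −6.957384 + 1.026937 = -5.930447

price = 17.796115
Θ = -5.930447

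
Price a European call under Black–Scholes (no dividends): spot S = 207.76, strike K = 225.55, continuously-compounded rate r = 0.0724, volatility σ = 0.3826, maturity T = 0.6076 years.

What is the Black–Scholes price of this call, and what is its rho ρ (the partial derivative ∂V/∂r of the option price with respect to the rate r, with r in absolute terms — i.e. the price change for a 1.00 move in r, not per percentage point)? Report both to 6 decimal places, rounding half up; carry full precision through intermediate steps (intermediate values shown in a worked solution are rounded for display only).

σ√T = 0.3826·√0.6076 = 0.298232
d₁ = (ln(S/K) + (r+σ²/2)T) / (σ√T) = (ln(207.76/225.55) + (0.0724+0.3826²/2)·0.6076) / 0.298232 = (-0.082158 + 0.088461) / 0.298232 = 0.021135
d₂ = d₁ − σ√T = 0.021135 − 0.298232 = -0.277097
e^{−rT} = e^{−0.0724·0.6076} = 0.956963
N(d₁) = 0.508431,  N(d₂) = 0.390853
Call price V = S·N(d₁) − K·e^{−rT}·N(d₂) = 105.631600 − 84.362866 = 21.268734
ρ = K·T·e^{−rT}·N(d₂) = 51.258877

price = 21.268734
ρ = 51.258877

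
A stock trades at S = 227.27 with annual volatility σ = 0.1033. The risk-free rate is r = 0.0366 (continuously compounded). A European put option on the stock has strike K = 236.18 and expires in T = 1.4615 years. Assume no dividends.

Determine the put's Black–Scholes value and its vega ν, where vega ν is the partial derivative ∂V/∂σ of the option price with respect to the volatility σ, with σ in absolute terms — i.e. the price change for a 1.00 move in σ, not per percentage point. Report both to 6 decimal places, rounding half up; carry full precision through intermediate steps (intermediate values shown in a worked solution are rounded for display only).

σ√T = 0.1033·√1.4615 = 0.124882
d₁ = (ln(S/K) + (r+σ²/2)T) / (σ√T) = (ln(227.27/236.18) + (0.0366+0.1033²/2)·1.4615) / 0.124882 = (-0.038455 + 0.061289) / 0.124882 = 0.182838
d₂ = d₁ − σ√T = 0.182838 − 0.124882 = 0.057956
e^{−rT} = e^{−0.0366·1.4615} = 0.947915
N(−d₁) = 0.427463,  N(−d₂) = 0.476892
Put price V = K·e^{−rT}·N(−d₂) − S·N(−d₁) = 106.765812 − 97.149420 = 9.616391
φ(d₁) = (1/√(2π))·e^{−d₁²/2} = 0.392329
ν = S·φ(d₁)·√T = 107.793461

price = 9.616391
ν = 107.793461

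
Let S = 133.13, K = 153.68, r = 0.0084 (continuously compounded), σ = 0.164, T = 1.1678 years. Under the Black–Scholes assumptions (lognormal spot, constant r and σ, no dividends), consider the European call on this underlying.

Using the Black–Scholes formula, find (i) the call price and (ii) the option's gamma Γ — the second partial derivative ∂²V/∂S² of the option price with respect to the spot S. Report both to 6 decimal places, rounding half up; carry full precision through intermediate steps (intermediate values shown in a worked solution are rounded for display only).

σ√T = 0.164·√1.1678 = 0.177226
d₁ = (ln(S/K) + (r+σ²/2)T) / (σ√T) = (ln(133.13/153.68) + (0.0084+0.164²/2)·1.1678) / 0.177226 = (-0.143546 + 0.025514) / 0.177226 = -0.665998
d₂ = d₁ − σ√T = -0.665998 − 0.177226 = -0.843224
e^{−rT} = e^{−0.0084·1.1678} = 0.990238
N(d₁) = 0.252706,  N(d₂) = 0.199552
Call price V = S·N(d₁) − K·e^{−rT}·N(d₂) = 33.642777 − 30.367720 = 3.275057
φ(d₁) = (1/√(2π))·e^{−d₁²/2} = 0.319590
Γ = φ(d₁) / (S·σ·√T) = 0.013545

price = 3.275057
Γ = 0.013545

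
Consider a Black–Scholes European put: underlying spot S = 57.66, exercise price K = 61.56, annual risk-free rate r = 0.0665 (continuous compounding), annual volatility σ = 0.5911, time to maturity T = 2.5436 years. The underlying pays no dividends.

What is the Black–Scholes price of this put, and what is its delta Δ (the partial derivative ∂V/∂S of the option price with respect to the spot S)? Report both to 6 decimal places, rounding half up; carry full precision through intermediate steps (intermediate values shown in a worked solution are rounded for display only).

price = 17.150262
Δ = -0.280498

σ√T = 0.5911·√2.5436 = 0.942726
d₁ = (ln(S/K) + (r+σ²/2)T) / (σ√T) = (ln(57.66/61.56) + (0.0665+0.5911²/2)·2.5436) / 0.942726 = (-0.065449 + 0.613515) / 0.942726 = 0.581364
d₂ = d₁ − σ√T = 0.581364 − 0.942726 = -0.361362
e^{−rT} = e^{−0.0665·2.5436} = 0.844383
N(−d₁) = 0.280498,  N(−d₂) = 0.641086
Put price V = K·e^{−rT}·N(−d₂) − S·N(−d₁) = 33.323755 − 16.173493 = 17.150262
Δ = −N(−d₁) = -0.280498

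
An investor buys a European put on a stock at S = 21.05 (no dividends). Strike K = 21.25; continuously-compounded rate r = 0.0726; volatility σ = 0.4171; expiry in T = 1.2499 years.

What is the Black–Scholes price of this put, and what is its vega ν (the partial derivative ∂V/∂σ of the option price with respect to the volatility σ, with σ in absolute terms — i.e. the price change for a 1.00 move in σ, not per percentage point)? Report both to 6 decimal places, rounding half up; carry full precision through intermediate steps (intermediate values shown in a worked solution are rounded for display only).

price = 2.963067
ν = 8.640637

σ√T = 0.4171·√1.2499 = 0.466313
d₁ = (ln(S/K) + (r+σ²/2)T) / (σ√T) = (ln(21.05/21.25) + (0.0726+0.4171²/2)·1.2499) / 0.466313 = (-0.009456 + 0.199467) / 0.466313 = 0.407474
d₂ = d₁ − σ√T = 0.407474 − 0.466313 = -0.058840
e^{−rT} = e^{−0.0726·1.2499} = 0.913253
N(−d₁) = 0.341830,  N(−d₂) = 0.523460
Put price V = K·e^{−rT}·N(−d₂) − S·N(−d₁) = 10.158589 − 7.195522 = 2.963067
φ(d₁) = (1/√(2π))·e^{−d₁²/2} = 0.367161
ν = S·φ(d₁)·√T = 8.640637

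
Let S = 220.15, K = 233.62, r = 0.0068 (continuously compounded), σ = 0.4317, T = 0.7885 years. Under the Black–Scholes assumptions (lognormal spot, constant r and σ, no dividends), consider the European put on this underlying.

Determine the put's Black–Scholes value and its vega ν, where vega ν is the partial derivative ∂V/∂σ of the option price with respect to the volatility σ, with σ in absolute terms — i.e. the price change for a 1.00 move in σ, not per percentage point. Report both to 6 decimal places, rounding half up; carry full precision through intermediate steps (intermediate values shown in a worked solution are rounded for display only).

price = 40.838401
ν = 77.888012

σ√T = 0.4317·√0.7885 = 0.383339
d₁ = (ln(S/K) + (r+σ²/2)T) / (σ√T) = (ln(220.15/233.62) + (0.0068+0.4317²/2)·0.7885) / 0.383339 = (-0.059387 + 0.078836) / 0.383339 = 0.050737
d₂ = d₁ − σ√T = 0.050737 − 0.383339 = -0.332602
e^{−rT} = e^{−0.0068·0.7885} = 0.994653
N(−d₁) = 0.479768,  N(−d₂) = 0.630283
Put price V = K·e^{−rT}·N(−d₂) − S·N(−d₁) = 146.459235 − 105.620834 = 40.838401
φ(d₁) = (1/√(2π))·e^{−d₁²/2} = 0.398429
ν = S·φ(d₁)·√T = 77.888012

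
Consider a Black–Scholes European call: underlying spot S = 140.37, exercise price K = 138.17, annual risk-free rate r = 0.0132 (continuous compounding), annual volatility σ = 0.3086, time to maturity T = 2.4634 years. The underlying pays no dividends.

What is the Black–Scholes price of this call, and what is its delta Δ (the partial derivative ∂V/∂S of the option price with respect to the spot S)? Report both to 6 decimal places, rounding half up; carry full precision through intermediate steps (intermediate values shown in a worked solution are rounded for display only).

σ√T = 0.3086·√2.4634 = 0.484355
d₁ = (ln(S/K) + (r+σ²/2)T) / (σ√T) = (ln(140.37/138.17) + (0.0132+0.3086²/2)·2.4634) / 0.484355 = (0.015797 + 0.149817) / 0.484355 = 0.341926
d₂ = d₁ − σ√T = 0.341926 − 0.484355 = -0.142428
e^{−rT} = e^{−0.0132·2.4634} = 0.968006
N(d₁) = 0.633797,  N(d₂) = 0.443371
Call price V = S·N(d₁) − K·e^{−rT}·N(d₂) = 88.966057 − 59.300587 = 29.665470
Δ = N(d₁) = 0.633797

price = 29.665470
Δ = 0.633797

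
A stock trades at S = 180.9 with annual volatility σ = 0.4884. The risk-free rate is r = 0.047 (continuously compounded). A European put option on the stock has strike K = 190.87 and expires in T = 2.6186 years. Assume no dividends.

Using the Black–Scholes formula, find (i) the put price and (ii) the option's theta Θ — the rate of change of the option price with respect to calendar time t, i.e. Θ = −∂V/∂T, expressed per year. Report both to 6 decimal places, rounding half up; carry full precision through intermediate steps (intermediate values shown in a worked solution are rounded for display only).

σ√T = 0.4884·√2.6186 = 0.790333
d₁ = (ln(S/K) + (r+σ²/2)T) / (σ√T) = (ln(180.9/190.87) + (0.047+0.4884²/2)·2.6186) / 0.790333 = (-0.053648 + 0.435387) / 0.790333 = 0.483011
d₂ = d₁ − σ√T = 0.483011 − 0.790333 = -0.307323
e^{−rT} = e^{−0.047·2.6186} = 0.884198
N(−d₁) = 0.314544,  N(−d₂) = 0.620701
Put price V = K·e^{−rT}·N(−d₂) − S·N(−d₁) = 104.753788 − 56.901029 = 47.852759
φ(d₁) = (1/√(2π))·e^{−d₁²/2} = 0.355018
Θ = −S·φ(d₁)·σ/(2√T) + r·K·e^{−rT}·N(−d₂) = −9.691688 + 4.923428 = -4.768260

price = 47.852759
Θ = -4.768260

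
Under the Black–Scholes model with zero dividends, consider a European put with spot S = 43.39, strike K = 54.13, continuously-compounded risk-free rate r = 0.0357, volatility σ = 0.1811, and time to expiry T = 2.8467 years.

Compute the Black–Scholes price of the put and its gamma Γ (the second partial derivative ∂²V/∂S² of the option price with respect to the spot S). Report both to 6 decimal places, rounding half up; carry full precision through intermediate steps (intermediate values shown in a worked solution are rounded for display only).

price = 8.777224
Γ = 0.029247

σ√T = 0.1811·√2.8467 = 0.305555
d₁ = (ln(S/K) + (r+σ²/2)T) / (σ√T) = (ln(43.39/54.13) + (0.0357+0.1811²/2)·2.8467) / 0.305555 = (-0.221160 + 0.148309) / 0.305555 = -0.238420
d₂ = d₁ − σ√T = -0.238420 − 0.305555 = -0.543975
e^{−rT} = e^{−0.0357·2.8467} = 0.903366
N(−d₁) = 0.594222,  N(−d₂) = 0.706771
Put price V = K·e^{−rT}·N(−d₂) − S·N(−d₁) = 34.560533 − 25.783310 = 8.777224
φ(d₁) = (1/√(2π))·e^{−d₁²/2} = 0.387763
Γ = φ(d₁) / (S·σ·√T) = 0.029247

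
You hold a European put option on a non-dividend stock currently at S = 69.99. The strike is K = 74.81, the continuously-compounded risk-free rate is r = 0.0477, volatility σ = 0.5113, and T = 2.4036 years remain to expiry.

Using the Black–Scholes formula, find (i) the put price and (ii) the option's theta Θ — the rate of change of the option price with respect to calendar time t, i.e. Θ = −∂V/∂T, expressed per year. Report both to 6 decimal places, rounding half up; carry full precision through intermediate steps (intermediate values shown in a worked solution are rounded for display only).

σ√T = 0.5113·√2.4036 = 0.792696
d₁ = (ln(S/K) + (r+σ²/2)T) / (σ√T) = (ln(69.99/74.81) + (0.0477+0.5113²/2)·2.4036) / 0.792696 = (-0.066599 + 0.428836) / 0.792696 = 0.456967
d₂ = d₁ − σ√T = 0.456967 − 0.792696 = -0.335729
e^{−rT} = e^{−0.0477·2.4036} = 0.891677
N(−d₁) = 0.323847,  N(−d₂) = 0.631462
Put price V = K·e^{−rT}·N(−d₂) − S·N(−d₁) = 42.122541 − 22.666071 = 19.456470
φ(d₁) = (1/√(2π))·e^{−d₁²/2} = 0.359390
Θ = −S·φ(d₁)·σ/(2√T) + r·K·e^{−rT}·N(−d₂) = −4.147785 + 2.009245 = -2.138540

price = 19.456470
Θ = -2.138540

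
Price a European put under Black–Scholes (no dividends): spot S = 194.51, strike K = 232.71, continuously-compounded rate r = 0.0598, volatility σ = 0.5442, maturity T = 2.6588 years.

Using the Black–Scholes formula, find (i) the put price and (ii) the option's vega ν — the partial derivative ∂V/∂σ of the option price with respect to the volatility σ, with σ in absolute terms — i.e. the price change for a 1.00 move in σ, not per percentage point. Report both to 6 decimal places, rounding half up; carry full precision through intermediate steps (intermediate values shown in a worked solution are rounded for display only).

σ√T = 0.5442·√2.6588 = 0.887363
d₁ = (ln(S/K) + (r+σ²/2)T) / (σ√T) = (ln(194.51/232.71) + (0.0598+0.5442²/2)·2.6588) / 0.887363 = (-0.179309 + 0.552703) / 0.887363 = 0.420790
d₂ = d₁ − σ√T = 0.420790 − 0.887363 = -0.466573
e^{−rT} = e^{−0.0598·2.6588} = 0.853000
N(−d₁) = 0.336954,  N(−d₂) = 0.679597
Put price V = K·e^{−rT}·N(−d₂) − S·N(−d₁) = 134.901119 − 65.540973 = 69.360146
φ(d₁) = (1/√(2π))·e^{−d₁²/2} = 0.365141
ν = S·φ(d₁)·√T = 115.809943

price = 69.360146
ν = 115.809943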